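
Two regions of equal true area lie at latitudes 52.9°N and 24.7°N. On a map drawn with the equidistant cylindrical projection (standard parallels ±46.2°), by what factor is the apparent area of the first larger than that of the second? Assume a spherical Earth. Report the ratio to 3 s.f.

With standard parallel φ₀ = 46.2°, the equirectangular projection gives x = Rλ cos φ₀, y = Rφ, so h = 1 and k = cos 46.2° / cos φ.
Areal scale at 52.9°: h·k = 1.000 × 1.147 = 1.147.
Areal scale at 24.7°: h·k = 1.000 × 0.7618 = 0.7618.
Ratio = 1.147/0.7618 ≈ 1.51.

1.51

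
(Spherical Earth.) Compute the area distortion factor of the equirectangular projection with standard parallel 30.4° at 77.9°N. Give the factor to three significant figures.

4.11

The equidistant cylindrical projection with φ₀ = 30.4° has h = 1 (meridians true) and k = cos φ₀ / cos φ along parallels.
Areal scale = h·k = 1 × cos φ₀ / cos φ; at 77.9°, h = 1.000, k = 4.115, so h·k = 4.115.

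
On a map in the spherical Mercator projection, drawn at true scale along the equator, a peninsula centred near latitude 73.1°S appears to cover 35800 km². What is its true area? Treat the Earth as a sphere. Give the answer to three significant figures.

For Mercator, h = k = sec φ (a conformal cylindrical projection has a single point scale, 1/cos φ).
Areal scale = k² = sec²φ = 1/cos²(73.1°) = 1/0.2907² = 11.83.
True area = apparent / (areal scale) = 35800 / 11.83 ≈ 3030 km².

3030 km²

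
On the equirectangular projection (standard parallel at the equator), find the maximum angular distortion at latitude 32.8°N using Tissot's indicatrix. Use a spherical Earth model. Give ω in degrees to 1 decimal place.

9.9°

Plate carrée maps x = Rλ, y = Rφ. The meridian scale is h = 1 and the parallel scale is k = 1/cos φ = sec φ.
At 32.8°: h = 1.000, k = 1.190; principal scales a = 1.190, b = 1.000.
sin(ω/2) = (a − b)/(a + b) = 0.1897/2.190 = 0.08662, so ω = 2 arcsin(0.08662) ≈ 9.9°.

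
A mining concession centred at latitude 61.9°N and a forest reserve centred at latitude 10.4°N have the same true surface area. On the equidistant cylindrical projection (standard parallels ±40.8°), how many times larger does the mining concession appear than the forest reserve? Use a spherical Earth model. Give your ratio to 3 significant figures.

With standard parallel φ₀ = 40.8°, the equirectangular projection gives x = Rλ cos φ₀, y = Rφ, so h = 1 and k = cos 40.8° / cos φ.
Areal scale at 61.9°: h·k = 1.000 × 1.607 = 1.607.
Areal scale at 10.4°: h·k = 1.000 × 0.7696 = 0.7696.
Ratio = 1.607/0.7696 ≈ 2.09.

2.09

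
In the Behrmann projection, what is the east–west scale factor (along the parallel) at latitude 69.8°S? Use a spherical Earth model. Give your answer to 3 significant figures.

Behrmann is a cylindrical equal-area projection with standard parallels at ±30°. For cylindrical equal-area with standard parallel φ₀, h = cos φ / cos φ₀ and k = cos φ₀ / cos φ, so h·k = 1.
k = cos 30° / cos 69.8° = 0.8660/0.3453 = 2.508.

2.51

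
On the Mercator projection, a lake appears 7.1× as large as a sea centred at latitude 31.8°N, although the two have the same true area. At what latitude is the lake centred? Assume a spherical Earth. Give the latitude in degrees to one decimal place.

On Mercator, (apparent₁)/(apparent₂) = sec²φ₁ / sec²φ₂ when true areas are equal.
cos²φ₂ / cos²φ₁ = 7.1  ⇒  cos φ₁ = cos 31.8° / √7.1 = 0.8499/2.665 = 0.3190.
φ₁ = arccos(0.3190) ≈ 71.4°.

71.4°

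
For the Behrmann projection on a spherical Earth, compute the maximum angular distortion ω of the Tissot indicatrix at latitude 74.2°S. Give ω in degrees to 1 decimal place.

The Behrmann projection is cylindrical equal-area with φ₀ = 30°. A cylindrical equal-area projection with standard parallel φ₀ has meridian scale h = cos φ / cos φ₀ and parallel scale k = cos φ₀ / cos φ (so areas are preserved, h·k = 1).
At 74.2°: h = 0.3144, k = 3.181; principal scales a = 3.181, b = 0.3144.
sin(ω/2) = (a − b)/(a + b) = 2.866/3.495 = 0.8201, so ω = 2 arcsin(0.8201) ≈ 110.2°.

110.2°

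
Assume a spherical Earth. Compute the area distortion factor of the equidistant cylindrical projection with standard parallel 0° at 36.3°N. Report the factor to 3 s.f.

1.24

In the plate carrée (x = Rλ, y = Rφ), meridians are true-scale (h = 1) and parallels are stretched by k = sec φ.
Areal scale = h·k = 1 × sec φ; at 36.3°, h = 1.000, k = 1.241, so h·k = 1.241.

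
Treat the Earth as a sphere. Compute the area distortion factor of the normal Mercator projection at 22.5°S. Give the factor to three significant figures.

The Mercator projection is conformal; its linear scale factor is the same in every direction and equals sec φ = 1/cos φ.
Areal scale = k² = sec²φ = 1/cos²(22.5°) = 1/0.9239² = 1.172.

1.17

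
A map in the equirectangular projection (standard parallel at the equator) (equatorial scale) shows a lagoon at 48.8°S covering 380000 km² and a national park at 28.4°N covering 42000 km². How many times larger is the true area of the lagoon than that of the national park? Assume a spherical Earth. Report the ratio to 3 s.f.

On the plate carrée, areal scale = h·k = 1 × sec φ, so true area = apparent × cos φ.
True area of lagoon: 380000 × cos(48.8°) = 380000 × 0.6587 = 250300 km².
True area of national park: 42000 × cos(28.4°) = 42000 × 0.8796 = 36950 km².
Ratio = 250300 / 36950 ≈ 6.77.

6.77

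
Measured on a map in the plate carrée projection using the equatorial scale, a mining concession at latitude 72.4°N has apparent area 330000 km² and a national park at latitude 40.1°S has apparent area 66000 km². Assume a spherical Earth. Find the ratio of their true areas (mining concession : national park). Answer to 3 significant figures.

Plate carrée has h = 1 and k = sec φ, giving areal scale sec φ; true area = (apparent area) · cos φ.
True area of mining concession: 330000 × cos(72.4°) = 330000 × 0.3024 = 99780 km².
True area of national park: 66000 × cos(40.1°) = 66000 × 0.7649 = 50480 km².
Ratio = 99780 / 50480 ≈ 1.98.

1.98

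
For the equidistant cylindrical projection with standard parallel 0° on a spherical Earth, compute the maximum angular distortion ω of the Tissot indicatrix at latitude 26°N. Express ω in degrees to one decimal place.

6.1°

Plate carrée maps x = Rλ, y = Rφ. The meridian scale is h = 1 and the parallel scale is k = 1/cos φ = sec φ.
At 26°: h = 1.000, k = 1.113; principal scales a = 1.113, b = 1.000.
sin(ω/2) = (a − b)/(a + b) = 0.1126/2.113 = 0.05330, so ω = 2 arcsin(0.05330) ≈ 6.1°.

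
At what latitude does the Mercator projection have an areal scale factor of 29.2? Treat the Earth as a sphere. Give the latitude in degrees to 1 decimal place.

79.3°

Mercator areal scale is sec²φ.
sec²φ = 29.2  ⇒  cos²φ = 0.03425  ⇒  cos φ = 0.1851.
φ = arccos(0.1851) ≈ 79.3°.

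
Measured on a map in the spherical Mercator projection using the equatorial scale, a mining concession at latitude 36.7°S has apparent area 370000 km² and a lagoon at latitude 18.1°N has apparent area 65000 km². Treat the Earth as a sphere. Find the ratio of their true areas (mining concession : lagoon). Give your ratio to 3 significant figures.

Since Mercator area scale is 1/cos²φ, the true area equals the apparent area multiplied by cos²φ.
True area of mining concession: 370000 × cos²(36.7°) = 370000 × 0.6428 = 237900 km².
True area of lagoon: 65000 × cos²(18.1°) = 65000 × 0.9035 = 58730 km².
Ratio = 237900 / 58730 ≈ 4.05.

4.05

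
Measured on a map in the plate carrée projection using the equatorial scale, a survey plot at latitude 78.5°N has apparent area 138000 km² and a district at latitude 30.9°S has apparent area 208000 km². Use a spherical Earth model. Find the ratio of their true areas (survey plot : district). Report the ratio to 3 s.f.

On the plate carrée, areal scale = h·k = 1 × sec φ, so true area = apparent × cos φ.
True area of survey plot: 138000 × cos(78.5°) = 138000 × 0.1994 = 27510 km².
True area of district: 208000 × cos(30.9°) = 208000 × 0.8581 = 178500 km².
Ratio = 27510 / 178500 ≈ 0.154.

0.154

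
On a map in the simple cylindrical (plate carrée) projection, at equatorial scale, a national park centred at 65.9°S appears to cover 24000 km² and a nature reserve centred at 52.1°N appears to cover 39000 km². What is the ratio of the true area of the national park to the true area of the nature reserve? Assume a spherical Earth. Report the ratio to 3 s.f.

0.409

On the plate carrée, areal scale = h·k = 1 × sec φ, so true area = apparent × cos φ.
True area of national park: 24000 × cos(65.9°) = 24000 × 0.4083 = 9800 km².
True area of nature reserve: 39000 × cos(52.1°) = 39000 × 0.6143 = 23960 km².
Ratio = 9800 / 23960 ≈ 0.409.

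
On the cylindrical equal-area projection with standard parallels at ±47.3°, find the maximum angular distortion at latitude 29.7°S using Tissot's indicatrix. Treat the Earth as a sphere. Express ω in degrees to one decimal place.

For cylindrical equal-area with standard parallel φ₀, h = cos φ / cos φ₀ and k = cos φ₀ / cos φ, so h·k = 1.
At 29.7°: h = 1.281, k = 0.7807; principal scales a = 1.281, b = 0.7807.
sin(ω/2) = (a − b)/(a + b) = 0.5001/2.062 = 0.2426, so ω = 2 arcsin(0.2426) ≈ 28.1°.

28.1°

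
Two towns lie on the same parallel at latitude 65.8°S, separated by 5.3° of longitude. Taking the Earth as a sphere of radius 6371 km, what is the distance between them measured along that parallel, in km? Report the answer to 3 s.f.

242 km

Arc length along a parallel = R cos φ · Δλ (with Δλ in radians).
= 6371 × cos 65.8° × (5.3° × π/180) = 6371 × 0.4099 × 0.09250 ≈ 242 km.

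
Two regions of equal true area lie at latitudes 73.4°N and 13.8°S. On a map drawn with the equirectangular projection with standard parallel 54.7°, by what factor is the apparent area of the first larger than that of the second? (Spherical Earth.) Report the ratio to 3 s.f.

3.40

With standard parallel φ₀ = 54.7°, the equirectangular projection gives x = Rλ cos φ₀, y = Rφ, so h = 1 and k = cos 54.7° / cos φ.
Areal scale at 73.4°: h·k = 1.000 × 2.023 = 2.023.
Areal scale at 13.8°: h·k = 1.000 × 0.5950 = 0.5950.
Ratio = 2.023/0.5950 ≈ 3.40.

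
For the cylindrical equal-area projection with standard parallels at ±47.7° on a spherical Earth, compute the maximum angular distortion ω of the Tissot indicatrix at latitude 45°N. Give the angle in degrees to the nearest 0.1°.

5.7°

A cylindrical equal-area projection with standard parallel φ₀ has meridian scale h = cos φ / cos φ₀ and parallel scale k = cos φ₀ / cos φ (so areas are preserved, h·k = 1).
At 45°: h = 1.051, k = 0.9518; principal scales a = 1.051, b = 0.9518.
sin(ω/2) = (a − b)/(a + b) = 0.09888/2.002 = 0.04938, so ω = 2 arcsin(0.04938) ≈ 5.7°.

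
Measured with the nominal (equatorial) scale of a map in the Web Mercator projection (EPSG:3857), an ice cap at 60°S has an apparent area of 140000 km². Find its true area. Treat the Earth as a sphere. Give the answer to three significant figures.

The Mercator projection is conformal; its linear scale factor is the same in every direction and equals sec φ = 1/cos φ.
Areal scale = k² = sec²φ = 1/cos²(60°) = 1/0.5000² = 4.000.
True area = apparent / (areal scale) = 140000 / 4.000 ≈ 35000 km².

35000 km²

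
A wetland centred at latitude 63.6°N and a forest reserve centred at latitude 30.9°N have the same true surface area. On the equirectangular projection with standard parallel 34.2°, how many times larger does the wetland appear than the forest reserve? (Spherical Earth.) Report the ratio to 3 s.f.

The equidistant cylindrical projection with φ₀ = 34.2° has h = 1 (meridians true) and k = cos φ₀ / cos φ along parallels.
Areal scale at 63.6°: h·k = 1.000 × 1.860 = 1.860.
Areal scale at 30.9°: h·k = 1.000 × 0.9639 = 0.9639.
Ratio = 1.860/0.9639 ≈ 1.93.

1.93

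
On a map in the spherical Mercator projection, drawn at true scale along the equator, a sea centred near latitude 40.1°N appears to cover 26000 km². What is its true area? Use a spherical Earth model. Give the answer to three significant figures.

15200 km²

Mercator is conformal, so the point scale is isotropic: h = k = sec φ = 1/cos φ.
Areal scale = k² = sec²φ = 1/cos²(40.1°) = 1/0.7649² = 1.709.
True area = apparent / (areal scale) = 26000 / 1.709 ≈ 15200 km².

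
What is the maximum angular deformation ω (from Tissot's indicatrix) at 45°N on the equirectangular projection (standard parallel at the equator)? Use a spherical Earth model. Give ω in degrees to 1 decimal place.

19.8°

For the equirectangular projection with φ₀ = 0 (plate carrée), h = 1 along meridians and k = sec φ along parallels.
At 45°: h = 1.000, k = 1.414; principal scales a = 1.414, b = 1.000.
sin(ω/2) = (a − b)/(a + b) = 0.4142/2.414 = 0.1716, so ω = 2 arcsin(0.1716) ≈ 19.8°.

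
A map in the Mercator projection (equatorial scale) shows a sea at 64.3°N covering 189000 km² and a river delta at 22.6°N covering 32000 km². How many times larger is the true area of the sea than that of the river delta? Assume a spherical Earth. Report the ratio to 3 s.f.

1.30

Mercator's areal exaggeration is sec²φ; hence true area = (apparent area) · cos²φ.
True area of sea: 189000 × cos²(64.3°) = 189000 × 0.1881 = 35540 km².
True area of river delta: 32000 × cos²(22.6°) = 32000 × 0.8523 = 27270 km².
Ratio = 35540 / 27270 ≈ 1.30.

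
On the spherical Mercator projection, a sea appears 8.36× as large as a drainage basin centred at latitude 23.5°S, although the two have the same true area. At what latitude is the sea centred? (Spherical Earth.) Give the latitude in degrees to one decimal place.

Mercator areal scale is sec²φ, so apparent-area ratio = sec²φ₁ / sec²φ₂ = cos²φ₂ / cos²φ₁.
cos²φ₂ / cos²φ₁ = 8.36  ⇒  cos φ₁ = cos 23.5° / √8.36 = 0.9171/2.891 = 0.3172.
φ₁ = arccos(0.3172) ≈ 71.5°.

71.5°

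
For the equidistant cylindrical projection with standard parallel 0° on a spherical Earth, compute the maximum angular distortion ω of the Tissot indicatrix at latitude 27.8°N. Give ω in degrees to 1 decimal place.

7.0°

For the equirectangular projection with φ₀ = 0 (plate carrée), h = 1 along meridians and k = sec φ along parallels.
At 27.8°: h = 1.000, k = 1.130; principal scales a = 1.130, b = 1.000.
sin(ω/2) = (a − b)/(a + b) = 0.1305/2.130 = 0.06124, so ω = 2 arcsin(0.06124) ≈ 7.0°.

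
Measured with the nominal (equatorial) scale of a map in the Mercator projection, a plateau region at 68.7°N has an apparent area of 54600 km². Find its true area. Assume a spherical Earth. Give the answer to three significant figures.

The Mercator projection is conformal; its linear scale factor is the same in every direction and equals sec φ = 1/cos φ.
Areal scale = k² = sec²φ = 1/cos²(68.7°) = 1/0.3633² = 7.579.
True area = apparent / (areal scale) = 54600 / 7.579 ≈ 7200 km².

7200 km²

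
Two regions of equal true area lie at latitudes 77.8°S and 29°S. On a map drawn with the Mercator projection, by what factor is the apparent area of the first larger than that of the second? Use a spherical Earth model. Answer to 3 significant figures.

17.1

On Mercator, area is exaggerated by sec²φ = 1/cos²φ.
At 77.8°: sec²(77.8°) = 1/0.2113² = 22.39.
At 29°: sec²(29°) = 1/0.8746² = 1.307.
Ratio = 22.39/1.307 = cos²(29°)/cos²(77.8°) ≈ 17.1.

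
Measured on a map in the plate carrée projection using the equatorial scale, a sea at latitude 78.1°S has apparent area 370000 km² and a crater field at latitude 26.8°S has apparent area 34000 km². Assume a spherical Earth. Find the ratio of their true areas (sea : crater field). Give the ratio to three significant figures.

Plate carrée has h = 1 and k = sec φ, giving areal scale sec φ; true area = (apparent area) · cos φ.
True area of sea: 370000 × cos(78.1°) = 370000 × 0.2062 = 76300 km².
True area of crater field: 34000 × cos(26.8°) = 34000 × 0.8926 = 30350 km².
Ratio = 76300 / 30350 ≈ 2.51.

2.51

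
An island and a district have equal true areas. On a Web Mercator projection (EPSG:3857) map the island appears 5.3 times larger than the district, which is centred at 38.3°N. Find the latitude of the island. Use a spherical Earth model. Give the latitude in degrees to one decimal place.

70.1°

On Mercator, (apparent₁)/(apparent₂) = sec²φ₁ / sec²φ₂ when true areas are equal.
cos²φ₂ / cos²φ₁ = 5.3  ⇒  cos φ₁ = cos 38.3° / √5.3 = 0.7848/2.302 = 0.3409.
φ₁ = arccos(0.3409) ≈ 70.1°.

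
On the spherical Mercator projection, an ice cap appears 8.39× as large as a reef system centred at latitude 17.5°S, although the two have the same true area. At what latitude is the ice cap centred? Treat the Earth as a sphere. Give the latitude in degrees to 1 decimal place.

Mercator areal scale is sec²φ, so apparent-area ratio = sec²φ₁ / sec²φ₂ = cos²φ₂ / cos²φ₁.
cos²φ₂ / cos²φ₁ = 8.39  ⇒  cos φ₁ = cos 17.5° / √8.39 = 0.9537/2.897 = 0.3293.
φ₁ = arccos(0.3293) ≈ 70.8°.

70.8°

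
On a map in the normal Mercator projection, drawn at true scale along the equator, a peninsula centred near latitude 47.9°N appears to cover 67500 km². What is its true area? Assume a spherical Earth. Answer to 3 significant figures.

For Mercator, h = k = sec φ (a conformal cylindrical projection has a single point scale, 1/cos φ).
Areal scale = k² = sec²φ = 1/cos²(47.9°) = 1/0.6704² = 2.225.
True area = apparent / (areal scale) = 67500 / 2.225 ≈ 30300 km².

30300 km²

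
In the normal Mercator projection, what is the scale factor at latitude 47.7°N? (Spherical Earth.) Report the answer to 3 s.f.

1.49

The Mercator projection is conformal; its linear scale factor is the same in every direction and equals sec φ = 1/cos φ.
k = 1/cos 47.7° = 1/0.6730 = 1.486.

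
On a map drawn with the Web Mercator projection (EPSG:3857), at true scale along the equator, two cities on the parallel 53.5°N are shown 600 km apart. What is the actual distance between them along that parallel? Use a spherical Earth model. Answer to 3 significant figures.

357 km

The Mercator projection is conformal; its linear scale factor is the same in every direction and equals sec φ = 1/cos φ.
Along the parallel at 53.5°, map distances are exaggerated by k = sec 53.5° = 1.681.
True distance = 600 / 1.681 = 600 × cos 53.5° ≈ 357 km.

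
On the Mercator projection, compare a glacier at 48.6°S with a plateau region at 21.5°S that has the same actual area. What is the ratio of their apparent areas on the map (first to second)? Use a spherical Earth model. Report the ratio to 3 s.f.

1.98

On Mercator, area is exaggerated by sec²φ = 1/cos²φ.
At 48.6°: sec²(48.6°) = 1/0.6613² = 2.287.
At 21.5°: sec²(21.5°) = 1/0.9304² = 1.155.
Ratio = 2.287/1.155 = cos²(21.5°)/cos²(48.6°) ≈ 1.98.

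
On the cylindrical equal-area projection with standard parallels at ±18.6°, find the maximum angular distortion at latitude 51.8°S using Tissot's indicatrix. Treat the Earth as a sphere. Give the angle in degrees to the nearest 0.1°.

For cylindrical equal-area with standard parallel φ₀, h = cos φ / cos φ₀ and k = cos φ₀ / cos φ, so h·k = 1.
At 51.8°: h = 0.6525, k = 1.533; principal scales a = 1.533, b = 0.6525.
sin(ω/2) = (a − b)/(a + b) = 0.8801/2.185 = 0.4028, so ω = 2 arcsin(0.4028) ≈ 47.5°.

47.5°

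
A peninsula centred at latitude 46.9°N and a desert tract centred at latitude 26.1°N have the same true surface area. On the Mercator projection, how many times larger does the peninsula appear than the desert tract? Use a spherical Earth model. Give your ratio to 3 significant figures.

1.73

Mercator is conformal with k = sec φ, so areal scale = k² = sec²φ.
At 46.9°: sec²(46.9°) = 1/0.6833² = 2.142.
At 26.1°: sec²(26.1°) = 1/0.8980² = 1.240.
Ratio = 2.142/1.240 = cos²(26.1°)/cos²(46.9°) ≈ 1.73.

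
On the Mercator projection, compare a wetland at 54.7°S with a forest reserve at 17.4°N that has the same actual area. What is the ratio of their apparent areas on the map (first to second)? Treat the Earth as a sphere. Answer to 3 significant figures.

2.73

Mercator is conformal with k = sec φ, so areal scale = k² = sec²φ.
At 54.7°: sec²(54.7°) = 1/0.5779² = 2.995.
At 17.4°: sec²(17.4°) = 1/0.9542² = 1.098.
Ratio = 2.995/1.098 = cos²(17.4°)/cos²(54.7°) ≈ 2.73.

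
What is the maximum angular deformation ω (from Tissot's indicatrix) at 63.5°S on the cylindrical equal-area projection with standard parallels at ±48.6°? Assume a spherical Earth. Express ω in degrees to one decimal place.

44.0°

For cylindrical equal-area with standard parallel φ₀, h = cos φ / cos φ₀ and k = cos φ₀ / cos φ, so h·k = 1.
At 63.5°: h = 0.6747, k = 1.482; principal scales a = 1.482, b = 0.6747.
sin(ω/2) = (a − b)/(a + b) = 0.8074/2.157 = 0.3743, so ω = 2 arcsin(0.3743) ≈ 44.0°.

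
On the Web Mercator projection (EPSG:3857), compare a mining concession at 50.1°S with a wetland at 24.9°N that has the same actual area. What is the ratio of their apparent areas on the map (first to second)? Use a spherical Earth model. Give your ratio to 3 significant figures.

Mercator is conformal with k = sec φ, so areal scale = k² = sec²φ.
At 50.1°: sec²(50.1°) = 1/0.6414² = 2.430.
At 24.9°: sec²(24.9°) = 1/0.9070² = 1.215.
Ratio = 2.430/1.215 = cos²(24.9°)/cos²(50.1°) ≈ 2.00.

2.00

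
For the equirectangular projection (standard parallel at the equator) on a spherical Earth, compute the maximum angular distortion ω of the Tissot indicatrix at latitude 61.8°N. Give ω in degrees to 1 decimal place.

42.0°

Plate carrée maps x = Rλ, y = Rφ. The meridian scale is h = 1 and the parallel scale is k = 1/cos φ = sec φ.
At 61.8°: h = 1.000, k = 2.116; principal scales a = 2.116, b = 1.000.
sin(ω/2) = (a − b)/(a + b) = 1.116/3.116 = 0.3582, so ω = 2 arcsin(0.3582) ≈ 42.0°.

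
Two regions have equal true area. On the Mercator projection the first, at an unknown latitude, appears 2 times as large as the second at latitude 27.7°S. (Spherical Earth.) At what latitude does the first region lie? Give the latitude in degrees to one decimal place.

51.2°

Mercator areal scale is sec²φ, so apparent-area ratio = sec²φ₁ / sec²φ₂ = cos²φ₂ / cos²φ₁.
cos²φ₂ / cos²φ₁ = 2  ⇒  cos φ₁ = cos 27.7° / √2 = 0.8854/1.414 = 0.6261.
φ₁ = arccos(0.6261) ≈ 51.2°.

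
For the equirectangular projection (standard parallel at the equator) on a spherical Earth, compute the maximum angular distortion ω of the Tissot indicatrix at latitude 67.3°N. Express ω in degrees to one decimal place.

52.6°

Plate carrée maps x = Rλ, y = Rφ. The meridian scale is h = 1 and the parallel scale is k = 1/cos φ = sec φ.
At 67.3°: h = 1.000, k = 2.591; principal scales a = 2.591, b = 1.000.
sin(ω/2) = (a − b)/(a + b) = 1.591/3.591 = 0.4431, so ω = 2 arcsin(0.4431) ≈ 52.6°.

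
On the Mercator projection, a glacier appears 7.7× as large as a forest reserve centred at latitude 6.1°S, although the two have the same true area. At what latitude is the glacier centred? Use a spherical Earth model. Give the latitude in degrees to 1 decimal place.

For equal true areas on Mercator, apparent areas scale as sec²φ, so the ratio is cos²φ₂ / cos²φ₁.
cos²φ₂ / cos²φ₁ = 7.7  ⇒  cos φ₁ = cos 6.1° / √7.7 = 0.9943/2.775 = 0.3583.
φ₁ = arccos(0.3583) ≈ 69.0°.

69.0°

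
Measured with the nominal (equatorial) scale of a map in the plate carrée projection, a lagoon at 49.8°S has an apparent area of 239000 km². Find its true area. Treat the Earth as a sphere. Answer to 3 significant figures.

Plate carrée maps x = Rλ, y = Rφ. The meridian scale is h = 1 and the parallel scale is k = 1/cos φ = sec φ.
Areal scale = h·k = 1 × sec φ; at 49.8°, h = 1.000, k = 1.549, so h·k = 1.549.
True area = apparent / (areal scale) = 239000 / 1.549 ≈ 154000 km².

154000 km²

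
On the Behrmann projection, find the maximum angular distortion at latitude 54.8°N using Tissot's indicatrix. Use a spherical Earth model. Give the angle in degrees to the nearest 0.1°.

45.4°

Behrmann is a cylindrical equal-area projection with standard parallels at ±30°. Cylindrical equal-area (φ₀ = 30°): h = cos φ / cos 30° along meridians, k = cos 30° / cos φ along parallels; h·k = 1.
At 54.8°: h = 0.6656, k = 1.502; principal scales a = 1.502, b = 0.6656.
sin(ω/2) = (a − b)/(a + b) = 0.8368/2.168 = 0.3860, so ω = 2 arcsin(0.3860) ≈ 45.4°.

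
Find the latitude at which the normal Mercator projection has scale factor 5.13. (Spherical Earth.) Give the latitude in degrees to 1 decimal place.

78.8°

Mercator scale is k = sec φ = 1/cos φ.
1/cos φ = 5.13  ⇒  cos φ = 0.1949  ⇒  φ = arccos(0.1949) ≈ 78.8°.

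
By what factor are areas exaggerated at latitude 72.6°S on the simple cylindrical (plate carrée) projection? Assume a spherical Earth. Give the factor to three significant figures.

Plate carrée maps x = Rλ, y = Rφ. The meridian scale is h = 1 and the parallel scale is k = 1/cos φ = sec φ.
Areal scale = h·k = 1 × sec φ; at 72.6°, h = 1.000, k = 3.344, so h·k = 3.344.

3.34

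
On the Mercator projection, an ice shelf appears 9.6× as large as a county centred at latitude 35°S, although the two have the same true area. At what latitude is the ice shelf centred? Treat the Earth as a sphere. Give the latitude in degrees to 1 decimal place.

74.7°

On Mercator, (apparent₁)/(apparent₂) = sec²φ₁ / sec²φ₂ when true areas are equal.
cos²φ₂ / cos²φ₁ = 9.6  ⇒  cos φ₁ = cos 35° / √9.6 = 0.8192/3.098 = 0.2644.
φ₁ = arccos(0.2644) ≈ 74.7°.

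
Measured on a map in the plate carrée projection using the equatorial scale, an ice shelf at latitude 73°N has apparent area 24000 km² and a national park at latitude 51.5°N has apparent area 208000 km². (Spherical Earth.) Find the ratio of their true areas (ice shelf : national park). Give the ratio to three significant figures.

0.0542

On the plate carrée, areal scale = h·k = 1 × sec φ, so true area = apparent × cos φ.
True area of ice shelf: 24000 × cos(73°) = 24000 × 0.2924 = 7017 km².
True area of national park: 208000 × cos(51.5°) = 208000 × 0.6225 = 129500 km².
Ratio = 7017 / 129500 ≈ 0.0542.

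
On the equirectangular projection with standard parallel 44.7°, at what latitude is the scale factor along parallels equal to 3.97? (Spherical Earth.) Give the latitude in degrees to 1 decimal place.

79.7°

The equidistant cylindrical projection with φ₀ = 44.7° has h = 1 (meridians true) and k = cos φ₀ / cos φ along parallels.
k = cos φ₀ / cos φ = 3.97  ⇒  cos φ = cos 44.7° / 3.97 = 0.1790.
φ = arccos(0.1790) ≈ 79.7°.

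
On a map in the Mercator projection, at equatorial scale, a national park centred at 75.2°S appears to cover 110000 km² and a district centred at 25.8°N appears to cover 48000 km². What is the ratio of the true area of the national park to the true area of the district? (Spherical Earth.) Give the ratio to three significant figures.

Since Mercator area scale is 1/cos²φ, the true area equals the apparent area multiplied by cos²φ.
True area of national park: 110000 × cos²(75.2°) = 110000 × 0.06525 = 7178 km².
True area of district: 48000 × cos²(25.8°) = 48000 × 0.8106 = 38910 km².
Ratio = 7178 / 38910 ≈ 0.184.

0.184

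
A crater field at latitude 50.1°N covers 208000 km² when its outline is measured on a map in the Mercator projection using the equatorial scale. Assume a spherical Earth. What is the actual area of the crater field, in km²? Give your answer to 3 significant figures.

The Mercator projection is conformal; its linear scale factor is the same in every direction and equals sec φ = 1/cos φ.
Areal scale = k² = sec²φ = 1/cos²(50.1°) = 1/0.6414² = 2.430.
True area = apparent / (areal scale) = 208000 / 2.430 ≈ 85600 km².

85600 km²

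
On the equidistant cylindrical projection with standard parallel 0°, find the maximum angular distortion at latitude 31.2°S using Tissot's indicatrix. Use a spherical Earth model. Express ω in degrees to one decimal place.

In the plate carrée (x = Rλ, y = Rφ), meridians are true-scale (h = 1) and parallels are stretched by k = sec φ.
At 31.2°: h = 1.000, k = 1.169; principal scales a = 1.169, b = 1.000.
sin(ω/2) = (a − b)/(a + b) = 0.1691/2.169 = 0.07796, so ω = 2 arcsin(0.07796) ≈ 8.9°.

8.9°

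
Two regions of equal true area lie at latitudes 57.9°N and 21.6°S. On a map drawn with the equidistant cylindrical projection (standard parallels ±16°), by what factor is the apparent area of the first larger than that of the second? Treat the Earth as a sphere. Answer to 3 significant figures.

With standard parallel φ₀ = 16°, the equirectangular projection gives x = Rλ cos φ₀, y = Rφ, so h = 1 and k = cos 16° / cos φ.
Areal scale at 57.9°: h·k = 1.000 × 1.809 = 1.809.
Areal scale at 21.6°: h·k = 1.000 × 1.034 = 1.034.
Ratio = 1.809/1.034 ≈ 1.75.

1.75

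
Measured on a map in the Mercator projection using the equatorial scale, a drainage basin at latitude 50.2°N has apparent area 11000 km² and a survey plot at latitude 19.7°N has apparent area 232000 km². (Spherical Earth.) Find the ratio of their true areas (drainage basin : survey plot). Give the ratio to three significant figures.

0.0219

Since Mercator area scale is 1/cos²φ, the true area equals the apparent area multiplied by cos²φ.
True area of drainage basin: 11000 × cos²(50.2°) = 11000 × 0.4097 = 4507 km².
True area of survey plot: 232000 × cos²(19.7°) = 232000 × 0.8864 = 205600 km².
Ratio = 4507 / 205600 ≈ 0.0219.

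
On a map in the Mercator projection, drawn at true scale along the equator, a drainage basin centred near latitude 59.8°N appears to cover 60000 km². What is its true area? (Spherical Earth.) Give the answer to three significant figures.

15200 km²

The Mercator projection is conformal; its linear scale factor is the same in every direction and equals sec φ = 1/cos φ.
Areal scale = k² = sec²φ = 1/cos²(59.8°) = 1/0.5030² = 3.952.
True area = apparent / (areal scale) = 60000 / 3.952 ≈ 15200 km².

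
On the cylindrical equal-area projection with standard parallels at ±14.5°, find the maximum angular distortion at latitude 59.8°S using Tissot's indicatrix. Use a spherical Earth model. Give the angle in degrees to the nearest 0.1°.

70.2°

For cylindrical equal-area with standard parallel φ₀, h = cos φ / cos φ₀ and k = cos φ₀ / cos φ, so h·k = 1.
At 59.8°: h = 0.5196, k = 1.925; principal scales a = 1.925, b = 0.5196.
sin(ω/2) = (a − b)/(a + b) = 1.405/2.444 = 0.5749, so ω = 2 arcsin(0.5749) ≈ 70.2°.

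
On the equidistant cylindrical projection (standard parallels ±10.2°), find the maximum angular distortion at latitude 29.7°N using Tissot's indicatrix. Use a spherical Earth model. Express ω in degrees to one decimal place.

7.2°

In the equirectangular projection with standard parallel φ₀ = 10.2° (x = Rλ cos φ₀, y = Rφ), meridians are true-scale (h = 1) and the parallel scale is k = cos φ₀ / cos φ.
At 29.7°: h = 1.000, k = 1.133; principal scales a = 1.133, b = 1.000.
sin(ω/2) = (a − b)/(a + b) = 0.1330/2.133 = 0.06237, so ω = 2 arcsin(0.06237) ≈ 7.2°.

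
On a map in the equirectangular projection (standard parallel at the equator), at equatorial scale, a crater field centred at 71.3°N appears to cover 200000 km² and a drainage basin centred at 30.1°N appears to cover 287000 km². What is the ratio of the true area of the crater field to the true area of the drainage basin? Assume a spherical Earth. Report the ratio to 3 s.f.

0.258

On the plate carrée, areal scale = h·k = 1 × sec φ, so true area = apparent × cos φ.
True area of crater field: 200000 × cos(71.3°) = 200000 × 0.3206 = 64120 km².
True area of drainage basin: 287000 × cos(30.1°) = 287000 × 0.8652 = 248300 km².
Ratio = 64120 / 248300 ≈ 0.258.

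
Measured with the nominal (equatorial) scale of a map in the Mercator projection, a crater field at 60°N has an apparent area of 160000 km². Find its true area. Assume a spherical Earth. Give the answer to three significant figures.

For Mercator, h = k = sec φ (a conformal cylindrical projection has a single point scale, 1/cos φ).
Areal scale = k² = sec²φ = 1/cos²(60°) = 1/0.5000² = 4.000.
True area = apparent / (areal scale) = 160000 / 4.000 ≈ 40000 km².

40000 km²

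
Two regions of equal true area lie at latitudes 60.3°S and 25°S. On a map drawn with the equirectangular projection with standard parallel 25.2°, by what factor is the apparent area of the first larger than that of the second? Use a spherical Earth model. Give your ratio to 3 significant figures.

1.83

In the equirectangular projection with standard parallel φ₀ = 25.2° (x = Rλ cos φ₀, y = Rφ), meridians are true-scale (h = 1) and the parallel scale is k = cos φ₀ / cos φ.
Areal scale at 60.3°: h·k = 1.000 × 1.826 = 1.826.
Areal scale at 25°: h·k = 1.000 × 0.9984 = 0.9984.
Ratio = 1.826/0.9984 ≈ 1.83.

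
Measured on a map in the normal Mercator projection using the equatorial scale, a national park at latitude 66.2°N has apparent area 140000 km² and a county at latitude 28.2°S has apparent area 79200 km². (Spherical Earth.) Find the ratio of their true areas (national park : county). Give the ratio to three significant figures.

Since Mercator area scale is 1/cos²φ, the true area equals the apparent area multiplied by cos²φ.
True area of national park: 140000 × cos²(66.2°) = 140000 × 0.1628 = 22800 km².
True area of county: 79200 × cos²(28.2°) = 79200 × 0.7767 = 61510 km².
Ratio = 22800 / 61510 ≈ 0.371.

0.371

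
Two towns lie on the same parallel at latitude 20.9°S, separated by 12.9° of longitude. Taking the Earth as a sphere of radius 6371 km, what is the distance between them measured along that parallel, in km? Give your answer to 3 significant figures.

1340 km

Arc length along a parallel = R cos φ · Δλ (with Δλ in radians).
= 6371 × cos 20.9° × (12.9° × π/180) = 6371 × 0.9342 × 0.2251 ≈ 1340 km.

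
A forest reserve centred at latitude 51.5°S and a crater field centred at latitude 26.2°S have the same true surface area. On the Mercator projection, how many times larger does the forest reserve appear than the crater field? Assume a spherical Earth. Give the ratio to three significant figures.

2.08

On Mercator, area is exaggerated by sec²φ = 1/cos²φ.
At 51.5°: sec²(51.5°) = 1/0.6225² = 2.580.
At 26.2°: sec²(26.2°) = 1/0.8973² = 1.242.
Ratio = 2.580/1.242 = cos²(26.2°)/cos²(51.5°) ≈ 2.08.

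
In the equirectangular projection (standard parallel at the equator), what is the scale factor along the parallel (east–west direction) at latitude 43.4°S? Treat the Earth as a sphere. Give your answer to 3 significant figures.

Plate carrée maps x = Rλ, y = Rφ. The meridian scale is h = 1 and the parallel scale is k = 1/cos φ = sec φ.
k = 1/cos 43.4° = 1/0.7266 = 1.376.

1.38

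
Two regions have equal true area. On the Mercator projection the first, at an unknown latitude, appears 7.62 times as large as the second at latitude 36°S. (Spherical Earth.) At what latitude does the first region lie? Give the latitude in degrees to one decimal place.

For equal true areas on Mercator, apparent areas scale as sec²φ, so the ratio is cos²φ₂ / cos²φ₁.
cos²φ₂ / cos²φ₁ = 7.62  ⇒  cos φ₁ = cos 36° / √7.62 = 0.8090/2.760 = 0.2931.
φ₁ = arccos(0.2931) ≈ 73.0°.

73.0°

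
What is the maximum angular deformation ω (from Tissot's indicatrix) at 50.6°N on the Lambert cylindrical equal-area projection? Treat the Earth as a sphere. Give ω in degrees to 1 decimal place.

The Lambert cylindrical equal-area projection is the cylindrical equal-area projection with its standard parallel at the equator (φ₀ = 0). A cylindrical equal-area projection with standard parallel φ₀ has meridian scale h = cos φ / cos φ₀ and parallel scale k = cos φ₀ / cos φ (so areas are preserved, h·k = 1).
At 50.6°: h = 0.6347, k = 1.575; principal scales a = 1.575, b = 0.6347.
sin(ω/2) = (a − b)/(a + b) = 0.9407/2.210 = 0.4256, so ω = 2 arcsin(0.4256) ≈ 50.4°.

50.4°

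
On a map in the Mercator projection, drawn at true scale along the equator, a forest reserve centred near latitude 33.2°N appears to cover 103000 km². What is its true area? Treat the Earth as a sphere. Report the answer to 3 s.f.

72100 km²

The Mercator projection is conformal; its linear scale factor is the same in every direction and equals sec φ = 1/cos φ.
Areal scale = k² = sec²φ = 1/cos²(33.2°) = 1/0.8368² = 1.428.
True area = apparent / (areal scale) = 103000 / 1.428 ≈ 72100 km².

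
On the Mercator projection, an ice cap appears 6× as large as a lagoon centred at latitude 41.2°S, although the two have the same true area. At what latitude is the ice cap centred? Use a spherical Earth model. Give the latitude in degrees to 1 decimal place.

72.1°

For equal true areas on Mercator, apparent areas scale as sec²φ, so the ratio is cos²φ₂ / cos²φ₁.
cos²φ₂ / cos²φ₁ = 6  ⇒  cos φ₁ = cos 41.2° / √6 = 0.7524/2.449 = 0.3072.
φ₁ = arccos(0.3072) ≈ 72.1°.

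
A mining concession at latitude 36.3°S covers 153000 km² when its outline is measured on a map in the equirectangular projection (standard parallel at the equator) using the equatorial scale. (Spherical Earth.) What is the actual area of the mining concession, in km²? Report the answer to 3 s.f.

Plate carrée maps x = Rλ, y = Rφ. The meridian scale is h = 1 and the parallel scale is k = 1/cos φ = sec φ.
Areal scale = h·k = 1 × sec φ; at 36.3°, h = 1.000, k = 1.241, so h·k = 1.241.
True area = apparent / (areal scale) = 153000 / 1.241 ≈ 123000 km².

123000 km²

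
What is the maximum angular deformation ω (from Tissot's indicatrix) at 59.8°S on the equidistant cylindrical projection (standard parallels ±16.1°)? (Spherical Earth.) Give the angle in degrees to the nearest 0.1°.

36.4°

With standard parallel φ₀ = 16.1°, the equirectangular projection gives x = Rλ cos φ₀, y = Rφ, so h = 1 and k = cos 16.1° / cos φ.
At 59.8°: h = 1.000, k = 1.910; principal scales a = 1.910, b = 1.000.
sin(ω/2) = (a − b)/(a + b) = 0.9100/2.910 = 0.3127, so ω = 2 arcsin(0.3127) ≈ 36.4°.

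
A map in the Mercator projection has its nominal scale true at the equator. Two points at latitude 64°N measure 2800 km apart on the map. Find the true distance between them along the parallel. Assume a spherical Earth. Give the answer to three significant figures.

1230 km

The Mercator projection is conformal; its linear scale factor is the same in every direction and equals sec φ = 1/cos φ.
Along the parallel at 64°, map distances are exaggerated by k = sec 64° = 2.281.
True distance = 2800 / 2.281 = 2800 × cos 64° ≈ 1230 km.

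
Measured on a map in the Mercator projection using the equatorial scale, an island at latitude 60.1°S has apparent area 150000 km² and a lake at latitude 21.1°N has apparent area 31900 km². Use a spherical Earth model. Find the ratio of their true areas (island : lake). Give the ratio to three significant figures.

Since Mercator area scale is 1/cos²φ, the true area equals the apparent area multiplied by cos²φ.
True area of island: 150000 × cos²(60.1°) = 150000 × 0.2485 = 37270 km².
True area of lake: 31900 × cos²(21.1°) = 31900 × 0.8704 = 27770 km².
Ratio = 37270 / 27770 ≈ 1.34.

1.34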